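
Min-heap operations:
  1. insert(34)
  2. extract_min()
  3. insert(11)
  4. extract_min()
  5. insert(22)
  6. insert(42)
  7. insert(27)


insert(34) -> [34]
extract_min()->34, []
insert(11) -> [11]
extract_min()->11, []
insert(22) -> [22]
insert(42) -> [22, 42]
insert(27) -> [22, 42, 27]

Final heap: [22, 42, 27]


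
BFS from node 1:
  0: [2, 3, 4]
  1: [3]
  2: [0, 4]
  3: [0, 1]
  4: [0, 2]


Visit 1, enqueue [3]
Visit 3, enqueue [0]
Visit 0, enqueue [2, 4]
Visit 2, enqueue []
Visit 4, enqueue []

BFS order: [1, 3, 0, 2, 4]


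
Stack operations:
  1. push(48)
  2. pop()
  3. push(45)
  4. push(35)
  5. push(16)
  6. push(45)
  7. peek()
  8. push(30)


push(48) -> [48]
pop()->48, []
push(45) -> [45]
push(35) -> [45, 35]
push(16) -> [45, 35, 16]
push(45) -> [45, 35, 16, 45]
peek()->45
push(30) -> [45, 35, 16, 45, 30]

Final stack: [45, 35, 16, 45, 30]


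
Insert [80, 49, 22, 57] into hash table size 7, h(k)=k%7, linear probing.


Insert 80: h=3 -> slot 3
Insert 49: h=0 -> slot 0
Insert 22: h=1 -> slot 1
Insert 57: h=1, 1 probes -> slot 2

Table: [49, 22, 57, 80, None, None, None]


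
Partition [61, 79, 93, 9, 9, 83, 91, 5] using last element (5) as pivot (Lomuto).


Pivot: 5
Place pivot at 0: [5, 79, 93, 9, 9, 83, 91, 61]

Partitioned: [5, 79, 93, 9, 9, 83, 91, 61]


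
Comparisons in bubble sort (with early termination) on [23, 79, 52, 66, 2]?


Algorithm: bubble sort (with early termination)
Input: [23, 79, 52, 66, 2]
Sorted: [2, 23, 52, 66, 79]

10


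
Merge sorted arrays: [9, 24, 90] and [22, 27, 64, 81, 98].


Take 9 from A
Take 22 from B
Take 24 from A
Take 27 from B
Take 64 from B
Take 81 from B
Take 90 from A

Merged: [9, 22, 24, 27, 64, 81, 90, 98]


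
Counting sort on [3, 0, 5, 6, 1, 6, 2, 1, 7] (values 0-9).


Input: [3, 0, 5, 6, 1, 6, 2, 1, 7]
Counts: [1, 2, 1, 1, 0, 1, 2, 1, 0, 0]

Sorted: [0, 1, 1, 2, 3, 5, 6, 6, 7]


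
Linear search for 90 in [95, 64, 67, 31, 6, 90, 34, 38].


i=0: 95!=90
i=1: 64!=90
i=2: 67!=90
i=3: 31!=90
i=4: 6!=90
i=5: 90==90 found!

Found at 5, 6 comps


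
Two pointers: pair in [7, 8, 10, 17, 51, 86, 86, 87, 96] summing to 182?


lo=0(7)+hi=8(96)=103
lo=1(8)+hi=8(96)=104
lo=2(10)+hi=8(96)=106
lo=3(17)+hi=8(96)=113
lo=4(51)+hi=8(96)=147
lo=5(86)+hi=8(96)=182

Yes: 86+96=182


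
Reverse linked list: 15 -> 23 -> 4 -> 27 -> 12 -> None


Step 1: curr=15, set curr.next=prev(None) | reversed so far: 15
Step 2: curr=23, set curr.next=prev(15) | reversed so far: 23 -> 15
Step 3: curr=4, set curr.next=prev(23) | reversed so far: 4 -> 23 -> 15
Step 4: curr=27, set curr.next=prev(4) | reversed so far: 27 -> 4 -> 23 -> 15
Step 5: curr=12, set curr.next=prev(27) | reversed so far: 12 -> 27 -> 4 -> 23 -> 15

12 -> 27 -> 4 -> 23 -> 15 -> None


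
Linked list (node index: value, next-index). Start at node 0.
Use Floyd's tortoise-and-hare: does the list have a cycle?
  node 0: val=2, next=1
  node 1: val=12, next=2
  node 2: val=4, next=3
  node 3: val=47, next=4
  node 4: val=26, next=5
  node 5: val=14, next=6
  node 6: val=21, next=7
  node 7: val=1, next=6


Floyd's tortoise (slow, +1) and hare (fast, +2):
  init: slow=0, fast=0
  step 1: slow=1, fast=2
  step 2: slow=2, fast=4
  step 3: slow=3, fast=6
  step 4: slow=4, fast=6
  step 5: slow=5, fast=6
  step 6: slow=6, fast=6
  slow == fast at node 6: cycle detected

Cycle: yes


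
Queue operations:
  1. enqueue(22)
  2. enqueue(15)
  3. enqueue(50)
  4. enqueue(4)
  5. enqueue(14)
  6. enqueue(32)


enqueue(22) -> [22]
enqueue(15) -> [22, 15]
enqueue(50) -> [22, 15, 50]
enqueue(4) -> [22, 15, 50, 4]
enqueue(14) -> [22, 15, 50, 4, 14]
enqueue(32) -> [22, 15, 50, 4, 14, 32]

Final queue: [22, 15, 50, 4, 14, 32]


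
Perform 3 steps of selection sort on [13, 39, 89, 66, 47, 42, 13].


Initial: [13, 39, 89, 66, 47, 42, 13]
Step 1: min=13 at 0
  Swap: [13, 39, 89, 66, 47, 42, 13]
Step 2: min=13 at 6
  Swap: [13, 13, 89, 66, 47, 42, 39]
Step 3: min=39 at 6
  Swap: [13, 13, 39, 66, 47, 42, 89]

After 3 steps: [13, 13, 39, 66, 47, 42, 89]


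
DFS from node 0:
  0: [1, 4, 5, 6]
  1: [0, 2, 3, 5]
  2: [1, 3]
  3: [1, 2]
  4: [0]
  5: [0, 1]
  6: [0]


Visit 0, push [6, 5, 4, 1]
Visit 1, push [5, 3, 2]
Visit 2, push [3]
Visit 3, push []
Visit 5, push []
Visit 4, push []
Visit 6, push []

DFS order: [0, 1, 2, 3, 5, 4, 6]


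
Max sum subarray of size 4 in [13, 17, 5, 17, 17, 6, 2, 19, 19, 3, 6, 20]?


[0:4]: 52
[1:5]: 56
[2:6]: 45
[3:7]: 42
[4:8]: 44
[5:9]: 46
[6:10]: 43
[7:11]: 47
[8:12]: 48

Max: 56 at [1:5]


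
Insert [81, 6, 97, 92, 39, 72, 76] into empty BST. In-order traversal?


Insert 81: root
Insert 6: L from 81
Insert 97: R from 81
Insert 92: R from 81 -> L from 97
Insert 39: L from 81 -> R from 6
Insert 72: L from 81 -> R from 6 -> R from 39
Insert 76: L from 81 -> R from 6 -> R from 39 -> R from 72

In-order: [6, 39, 72, 76, 81, 92, 97]


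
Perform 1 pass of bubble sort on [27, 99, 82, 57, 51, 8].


Initial: [27, 99, 82, 57, 51, 8]
Pass 1: [27, 82, 57, 51, 8, 99] (4 swaps)

After 1 pass: [27, 82, 57, 51, 8, 99]


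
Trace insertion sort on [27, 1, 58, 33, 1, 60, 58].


Initial: [27, 1, 58, 33, 1, 60, 58]
Insert 1: [1, 27, 58, 33, 1, 60, 58]
Insert 58: [1, 27, 58, 33, 1, 60, 58]
Insert 33: [1, 27, 33, 58, 1, 60, 58]
Insert 1: [1, 1, 27, 33, 58, 60, 58]
Insert 60: [1, 1, 27, 33, 58, 60, 58]
Insert 58: [1, 1, 27, 33, 58, 58, 60]

Sorted: [1, 1, 27, 33, 58, 58, 60]


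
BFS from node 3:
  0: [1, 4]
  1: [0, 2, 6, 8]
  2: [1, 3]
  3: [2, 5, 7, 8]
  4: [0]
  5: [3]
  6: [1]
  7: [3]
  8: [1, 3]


Visit 3, enqueue [2, 5, 7, 8]
Visit 2, enqueue [1]
Visit 5, enqueue []
Visit 7, enqueue []
Visit 8, enqueue []
Visit 1, enqueue [0, 6]
Visit 0, enqueue [4]
Visit 6, enqueue []
Visit 4, enqueue []

BFS order: [3, 2, 5, 7, 8, 1, 0, 6, 4]


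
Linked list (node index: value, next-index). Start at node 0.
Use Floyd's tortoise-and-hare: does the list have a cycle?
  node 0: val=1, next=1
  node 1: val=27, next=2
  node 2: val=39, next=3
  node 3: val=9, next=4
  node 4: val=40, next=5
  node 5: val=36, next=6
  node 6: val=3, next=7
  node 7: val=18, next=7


Floyd's tortoise (slow, +1) and hare (fast, +2):
  init: slow=0, fast=0
  step 1: slow=1, fast=2
  step 2: slow=2, fast=4
  step 3: slow=3, fast=6
  step 4: slow=4, fast=7
  step 5: slow=5, fast=7
  step 6: slow=6, fast=7
  step 7: slow=7, fast=7
  slow == fast at node 7: cycle detected

Cycle: yes


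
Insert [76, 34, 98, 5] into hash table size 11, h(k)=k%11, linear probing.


Insert 76: h=10 -> slot 10
Insert 34: h=1 -> slot 1
Insert 98: h=10, 1 probes -> slot 0
Insert 5: h=5 -> slot 5

Table: [98, 34, None, None, None, 5, None, None, None, None, 76]


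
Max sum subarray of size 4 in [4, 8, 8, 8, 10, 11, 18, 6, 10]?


[0:4]: 28
[1:5]: 34
[2:6]: 37
[3:7]: 47
[4:8]: 45
[5:9]: 45

Max: 47 at [3:7]


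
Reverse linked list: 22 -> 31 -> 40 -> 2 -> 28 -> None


Step 1: curr=22, set curr.next=prev(None) | reversed so far: 22
Step 2: curr=31, set curr.next=prev(22) | reversed so far: 31 -> 22
Step 3: curr=40, set curr.next=prev(31) | reversed so far: 40 -> 31 -> 22
Step 4: curr=2, set curr.next=prev(40) | reversed so far: 2 -> 40 -> 31 -> 22
Step 5: curr=28, set curr.next=prev(2) | reversed so far: 28 -> 2 -> 40 -> 31 -> 22

28 -> 2 -> 40 -> 31 -> 22 -> None


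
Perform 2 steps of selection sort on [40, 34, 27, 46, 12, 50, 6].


Initial: [40, 34, 27, 46, 12, 50, 6]
Step 1: min=6 at 6
  Swap: [6, 34, 27, 46, 12, 50, 40]
Step 2: min=12 at 4
  Swap: [6, 12, 27, 46, 34, 50, 40]

After 2 steps: [6, 12, 27, 46, 34, 50, 40]


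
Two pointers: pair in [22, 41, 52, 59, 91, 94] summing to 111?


lo=0(22)+hi=5(94)=116
lo=0(22)+hi=4(91)=113
lo=0(22)+hi=3(59)=81
lo=1(41)+hi=3(59)=100
lo=2(52)+hi=3(59)=111

Yes: 52+59=111


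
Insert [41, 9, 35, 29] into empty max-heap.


Insert 41: [41]
Insert 9: [41, 9]
Insert 35: [41, 9, 35]
Insert 29: [41, 29, 35, 9]

Final heap: [41, 29, 35, 9]


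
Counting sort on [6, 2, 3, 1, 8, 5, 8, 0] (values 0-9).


Input: [6, 2, 3, 1, 8, 5, 8, 0]
Counts: [1, 1, 1, 1, 0, 1, 1, 0, 2, 0]

Sorted: [0, 1, 2, 3, 5, 6, 8, 8]


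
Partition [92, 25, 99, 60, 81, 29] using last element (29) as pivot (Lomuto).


Pivot: 29
  25 <= 29: swap -> [25, 92, 99, 60, 81, 29]
Place pivot at 1: [25, 29, 99, 60, 81, 92]

Partitioned: [25, 29, 99, 60, 81, 92]


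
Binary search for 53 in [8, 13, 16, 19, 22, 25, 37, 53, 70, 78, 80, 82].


Step 1: lo=0, hi=11, mid=5, val=25
Step 2: lo=6, hi=11, mid=8, val=70
Step 3: lo=6, hi=7, mid=6, val=37
Step 4: lo=7, hi=7, mid=7, val=53

Found at index 7


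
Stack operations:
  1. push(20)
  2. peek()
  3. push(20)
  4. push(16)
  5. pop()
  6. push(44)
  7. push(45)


push(20) -> [20]
peek()->20
push(20) -> [20, 20]
push(16) -> [20, 20, 16]
pop()->16, [20, 20]
push(44) -> [20, 20, 44]
push(45) -> [20, 20, 44, 45]

Final stack: [20, 20, 44, 45]


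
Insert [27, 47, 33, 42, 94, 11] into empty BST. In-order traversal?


Insert 27: root
Insert 47: R from 27
Insert 33: R from 27 -> L from 47
Insert 42: R from 27 -> L from 47 -> R from 33
Insert 94: R from 27 -> R from 47
Insert 11: L from 27

In-order: [11, 27, 33, 42, 47, 94]


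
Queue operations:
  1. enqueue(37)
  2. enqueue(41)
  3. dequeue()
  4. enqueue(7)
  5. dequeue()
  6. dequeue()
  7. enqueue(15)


enqueue(37) -> [37]
enqueue(41) -> [37, 41]
dequeue()->37, [41]
enqueue(7) -> [41, 7]
dequeue()->41, [7]
dequeue()->7, []
enqueue(15) -> [15]

Final queue: [15]


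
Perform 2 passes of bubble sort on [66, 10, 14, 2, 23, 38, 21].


Initial: [66, 10, 14, 2, 23, 38, 21]
Pass 1: [10, 14, 2, 23, 38, 21, 66] (6 swaps)
Pass 2: [10, 2, 14, 23, 21, 38, 66] (2 swaps)

After 2 passes: [10, 2, 14, 23, 21, 38, 66]


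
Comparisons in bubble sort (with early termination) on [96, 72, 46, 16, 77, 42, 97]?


Algorithm: bubble sort (with early termination)
Input: [96, 72, 46, 16, 77, 42, 97]
Sorted: [16, 42, 46, 72, 77, 96, 97]

20


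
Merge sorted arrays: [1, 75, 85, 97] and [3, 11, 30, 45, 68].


Take 1 from A
Take 3 from B
Take 11 from B
Take 30 from B
Take 45 from B
Take 68 from B

Merged: [1, 3, 11, 30, 45, 68, 75, 85, 97]


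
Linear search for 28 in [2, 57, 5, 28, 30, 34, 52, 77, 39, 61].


i=0: 2!=28
i=1: 57!=28
i=2: 5!=28
i=3: 28==28 found!

Found at 3, 4 comps


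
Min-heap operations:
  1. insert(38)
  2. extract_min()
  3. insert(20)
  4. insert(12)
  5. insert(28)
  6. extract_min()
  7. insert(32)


insert(38) -> [38]
extract_min()->38, []
insert(20) -> [20]
insert(12) -> [12, 20]
insert(28) -> [12, 20, 28]
extract_min()->12, [20, 28]
insert(32) -> [20, 28, 32]

Final heap: [20, 28, 32]


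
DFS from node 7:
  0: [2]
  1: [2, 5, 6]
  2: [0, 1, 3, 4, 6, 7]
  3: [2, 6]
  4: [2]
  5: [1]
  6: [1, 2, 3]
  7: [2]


Visit 7, push [2]
Visit 2, push [6, 4, 3, 1, 0]
Visit 0, push []
Visit 1, push [6, 5]
Visit 5, push []
Visit 6, push [3]
Visit 3, push []
Visit 4, push []

DFS order: [7, 2, 0, 1, 5, 6, 3, 4]


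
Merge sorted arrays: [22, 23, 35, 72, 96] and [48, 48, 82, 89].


Take 22 from A
Take 23 from A
Take 35 from A
Take 48 from B
Take 48 from B
Take 72 from A
Take 82 from B
Take 89 from B

Merged: [22, 23, 35, 48, 48, 72, 82, 89, 96]


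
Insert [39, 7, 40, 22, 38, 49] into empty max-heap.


Insert 39: [39]
Insert 7: [39, 7]
Insert 40: [40, 7, 39]
Insert 22: [40, 22, 39, 7]
Insert 38: [40, 38, 39, 7, 22]
Insert 49: [49, 38, 40, 7, 22, 39]

Final heap: [49, 38, 40, 7, 22, 39]


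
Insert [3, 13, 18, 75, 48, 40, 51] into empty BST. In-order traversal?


Insert 3: root
Insert 13: R from 3
Insert 18: R from 3 -> R from 13
Insert 75: R from 3 -> R from 13 -> R from 18
Insert 48: R from 3 -> R from 13 -> R from 18 -> L from 75
Insert 40: R from 3 -> R from 13 -> R from 18 -> L from 75 -> L from 48
Insert 51: R from 3 -> R from 13 -> R from 18 -> L from 75 -> R from 48

In-order: [3, 13, 18, 40, 48, 51, 75]


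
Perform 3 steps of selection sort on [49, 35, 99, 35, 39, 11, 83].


Initial: [49, 35, 99, 35, 39, 11, 83]
Step 1: min=11 at 5
  Swap: [11, 35, 99, 35, 39, 49, 83]
Step 2: min=35 at 1
  Swap: [11, 35, 99, 35, 39, 49, 83]
Step 3: min=35 at 3
  Swap: [11, 35, 35, 99, 39, 49, 83]

After 3 steps: [11, 35, 35, 99, 39, 49, 83]


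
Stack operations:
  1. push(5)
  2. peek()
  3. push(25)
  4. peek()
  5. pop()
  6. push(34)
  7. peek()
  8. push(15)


push(5) -> [5]
peek()->5
push(25) -> [5, 25]
peek()->25
pop()->25, [5]
push(34) -> [5, 34]
peek()->34
push(15) -> [5, 34, 15]

Final stack: [5, 34, 15]


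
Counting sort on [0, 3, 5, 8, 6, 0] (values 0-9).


Input: [0, 3, 5, 8, 6, 0]
Counts: [2, 0, 0, 1, 0, 1, 1, 0, 1, 0]

Sorted: [0, 0, 3, 5, 6, 8]


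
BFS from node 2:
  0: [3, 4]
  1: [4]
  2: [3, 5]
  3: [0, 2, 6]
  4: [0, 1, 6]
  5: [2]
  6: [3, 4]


Visit 2, enqueue [3, 5]
Visit 3, enqueue [0, 6]
Visit 5, enqueue []
Visit 0, enqueue [4]
Visit 6, enqueue []
Visit 4, enqueue [1]
Visit 1, enqueue []

BFS order: [2, 3, 5, 0, 6, 4, 1]


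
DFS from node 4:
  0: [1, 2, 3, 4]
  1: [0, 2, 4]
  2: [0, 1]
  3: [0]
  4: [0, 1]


Visit 4, push [1, 0]
Visit 0, push [3, 2, 1]
Visit 1, push [2]
Visit 2, push []
Visit 3, push []

DFS order: [4, 0, 1, 2, 3]


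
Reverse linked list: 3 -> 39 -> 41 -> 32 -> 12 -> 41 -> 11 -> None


Step 1: curr=3, set curr.next=prev(None) | reversed so far: 3
Step 2: curr=39, set curr.next=prev(3) | reversed so far: 39 -> 3
Step 3: curr=41, set curr.next=prev(39) | reversed so far: 41 -> 39 -> 3
Step 4: curr=32, set curr.next=prev(41) | reversed so far: 32 -> 41 -> 39 -> 3
Step 5: curr=12, set curr.next=prev(32) | reversed so far: 12 -> 32 -> 41 -> 39 -> 3
Step 6: curr=41, set curr.next=prev(12) | reversed so far: 41 -> 12 -> 32 -> 41 -> 39 -> 3
Step 7: curr=11, set curr.next=prev(41) | reversed so far: 11 -> 41 -> 12 -> 32 -> 41 -> 39 -> 3

11 -> 41 -> 12 -> 32 -> 41 -> 39 -> 3 -> None


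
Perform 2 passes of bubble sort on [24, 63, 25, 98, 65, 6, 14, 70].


Initial: [24, 63, 25, 98, 65, 6, 14, 70]
Pass 1: [24, 25, 63, 65, 6, 14, 70, 98] (5 swaps)
Pass 2: [24, 25, 63, 6, 14, 65, 70, 98] (2 swaps)

After 2 passes: [24, 25, 63, 6, 14, 65, 70, 98]


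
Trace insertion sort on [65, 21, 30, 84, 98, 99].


Initial: [65, 21, 30, 84, 98, 99]
Insert 21: [21, 65, 30, 84, 98, 99]
Insert 30: [21, 30, 65, 84, 98, 99]
Insert 84: [21, 30, 65, 84, 98, 99]
Insert 98: [21, 30, 65, 84, 98, 99]
Insert 99: [21, 30, 65, 84, 98, 99]

Sorted: [21, 30, 65, 84, 98, 99]


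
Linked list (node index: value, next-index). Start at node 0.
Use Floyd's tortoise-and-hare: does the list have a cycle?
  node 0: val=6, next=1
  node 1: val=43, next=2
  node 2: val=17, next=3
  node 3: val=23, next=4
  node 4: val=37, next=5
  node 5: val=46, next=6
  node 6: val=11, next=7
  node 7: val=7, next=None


Floyd's tortoise (slow, +1) and hare (fast, +2):
  init: slow=0, fast=0
  step 1: slow=1, fast=2
  step 2: slow=2, fast=4
  step 3: slow=3, fast=6
  step 4: fast 6->7->None, no cycle

Cycle: no


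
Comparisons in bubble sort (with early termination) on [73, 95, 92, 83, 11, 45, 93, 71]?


Algorithm: bubble sort (with early termination)
Input: [73, 95, 92, 83, 11, 45, 93, 71]
Sorted: [11, 45, 71, 73, 83, 92, 93, 95]

27


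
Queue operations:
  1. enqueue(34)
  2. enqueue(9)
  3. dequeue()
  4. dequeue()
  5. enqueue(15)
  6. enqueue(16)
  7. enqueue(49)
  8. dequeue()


enqueue(34) -> [34]
enqueue(9) -> [34, 9]
dequeue()->34, [9]
dequeue()->9, []
enqueue(15) -> [15]
enqueue(16) -> [15, 16]
enqueue(49) -> [15, 16, 49]
dequeue()->15, [16, 49]

Final queue: [16, 49]


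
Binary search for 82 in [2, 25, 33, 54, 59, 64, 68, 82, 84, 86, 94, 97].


Step 1: lo=0, hi=11, mid=5, val=64
Step 2: lo=6, hi=11, mid=8, val=84
Step 3: lo=6, hi=7, mid=6, val=68
Step 4: lo=7, hi=7, mid=7, val=82

Found at index 7


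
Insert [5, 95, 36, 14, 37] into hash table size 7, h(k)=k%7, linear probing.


Insert 5: h=5 -> slot 5
Insert 95: h=4 -> slot 4
Insert 36: h=1 -> slot 1
Insert 14: h=0 -> slot 0
Insert 37: h=2 -> slot 2

Table: [14, 36, 37, None, 95, 5, None]


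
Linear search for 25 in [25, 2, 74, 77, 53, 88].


i=0: 25==25 found!

Found at 0, 1 comps


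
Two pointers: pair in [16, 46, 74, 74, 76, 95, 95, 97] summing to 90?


lo=0(16)+hi=7(97)=113
lo=0(16)+hi=6(95)=111
lo=0(16)+hi=5(95)=111
lo=0(16)+hi=4(76)=92
lo=0(16)+hi=3(74)=90

Yes: 16+74=90


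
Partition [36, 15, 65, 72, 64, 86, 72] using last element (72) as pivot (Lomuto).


Pivot: 72
  36 <= 72: advance i (no swap)
  15 <= 72: advance i (no swap)
  65 <= 72: advance i (no swap)
  72 <= 72: advance i (no swap)
  64 <= 72: advance i (no swap)
Place pivot at 5: [36, 15, 65, 72, 64, 72, 86]

Partitioned: [36, 15, 65, 72, 64, 72, 86]


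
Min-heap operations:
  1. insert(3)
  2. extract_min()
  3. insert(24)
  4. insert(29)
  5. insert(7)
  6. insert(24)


insert(3) -> [3]
extract_min()->3, []
insert(24) -> [24]
insert(29) -> [24, 29]
insert(7) -> [7, 29, 24]
insert(24) -> [7, 24, 24, 29]

Final heap: [7, 24, 24, 29]


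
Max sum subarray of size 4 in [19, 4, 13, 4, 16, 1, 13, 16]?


[0:4]: 40
[1:5]: 37
[2:6]: 34
[3:7]: 34
[4:8]: 46

Max: 46 at [4:8]


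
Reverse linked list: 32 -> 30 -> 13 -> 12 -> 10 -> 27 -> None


Step 1: curr=32, set curr.next=prev(None) | reversed so far: 32
Step 2: curr=30, set curr.next=prev(32) | reversed so far: 30 -> 32
Step 3: curr=13, set curr.next=prev(30) | reversed so far: 13 -> 30 -> 32
Step 4: curr=12, set curr.next=prev(13) | reversed so far: 12 -> 13 -> 30 -> 32
Step 5: curr=10, set curr.next=prev(12) | reversed so far: 10 -> 12 -> 13 -> 30 -> 32
Step 6: curr=27, set curr.next=prev(10) | reversed so far: 27 -> 10 -> 12 -> 13 -> 30 -> 32

27 -> 10 -> 12 -> 13 -> 30 -> 32 -> None


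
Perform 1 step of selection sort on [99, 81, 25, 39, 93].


Initial: [99, 81, 25, 39, 93]
Step 1: min=25 at 2
  Swap: [25, 81, 99, 39, 93]

After 1 step: [25, 81, 99, 39, 93]


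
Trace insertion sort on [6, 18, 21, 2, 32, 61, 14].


Initial: [6, 18, 21, 2, 32, 61, 14]
Insert 18: [6, 18, 21, 2, 32, 61, 14]
Insert 21: [6, 18, 21, 2, 32, 61, 14]
Insert 2: [2, 6, 18, 21, 32, 61, 14]
Insert 32: [2, 6, 18, 21, 32, 61, 14]
Insert 61: [2, 6, 18, 21, 32, 61, 14]
Insert 14: [2, 6, 14, 18, 21, 32, 61]

Sorted: [2, 6, 14, 18, 21, 32, 61]


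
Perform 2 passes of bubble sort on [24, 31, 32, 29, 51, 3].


Initial: [24, 31, 32, 29, 51, 3]
Pass 1: [24, 31, 29, 32, 3, 51] (2 swaps)
Pass 2: [24, 29, 31, 3, 32, 51] (2 swaps)

After 2 passes: [24, 29, 31, 3, 32, 51]


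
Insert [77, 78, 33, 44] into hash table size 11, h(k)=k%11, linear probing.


Insert 77: h=0 -> slot 0
Insert 78: h=1 -> slot 1
Insert 33: h=0, 2 probes -> slot 2
Insert 44: h=0, 3 probes -> slot 3

Table: [77, 78, 33, 44, None, None, None, None, None, None, None]


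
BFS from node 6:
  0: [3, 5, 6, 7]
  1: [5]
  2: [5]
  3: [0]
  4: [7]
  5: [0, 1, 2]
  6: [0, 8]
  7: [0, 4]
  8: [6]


Visit 6, enqueue [0, 8]
Visit 0, enqueue [3, 5, 7]
Visit 8, enqueue []
Visit 3, enqueue []
Visit 5, enqueue [1, 2]
Visit 7, enqueue [4]
Visit 1, enqueue []
Visit 2, enqueue []
Visit 4, enqueue []

BFS order: [6, 0, 8, 3, 5, 7, 1, 2, 4]


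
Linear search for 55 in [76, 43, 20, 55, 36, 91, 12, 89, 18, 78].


i=0: 76!=55
i=1: 43!=55
i=2: 20!=55
i=3: 55==55 found!

Found at 3, 4 comps


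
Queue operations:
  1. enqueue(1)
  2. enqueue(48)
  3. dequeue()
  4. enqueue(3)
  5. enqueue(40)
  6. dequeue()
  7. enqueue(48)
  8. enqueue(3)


enqueue(1) -> [1]
enqueue(48) -> [1, 48]
dequeue()->1, [48]
enqueue(3) -> [48, 3]
enqueue(40) -> [48, 3, 40]
dequeue()->48, [3, 40]
enqueue(48) -> [3, 40, 48]
enqueue(3) -> [3, 40, 48, 3]

Final queue: [3, 40, 48, 3]


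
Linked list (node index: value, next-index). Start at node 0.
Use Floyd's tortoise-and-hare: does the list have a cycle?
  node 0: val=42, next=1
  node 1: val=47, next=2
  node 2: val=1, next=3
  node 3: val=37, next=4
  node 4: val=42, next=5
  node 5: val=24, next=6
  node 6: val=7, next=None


Floyd's tortoise (slow, +1) and hare (fast, +2):
  init: slow=0, fast=0
  step 1: slow=1, fast=2
  step 2: slow=2, fast=4
  step 3: slow=3, fast=6
  step 4: fast -> None, no cycle

Cycle: no


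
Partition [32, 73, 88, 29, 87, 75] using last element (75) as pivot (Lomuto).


Pivot: 75
  32 <= 75: advance i (no swap)
  73 <= 75: advance i (no swap)
  29 <= 75: swap -> [32, 73, 29, 88, 87, 75]
Place pivot at 3: [32, 73, 29, 75, 87, 88]

Partitioned: [32, 73, 29, 75, 87, 88]


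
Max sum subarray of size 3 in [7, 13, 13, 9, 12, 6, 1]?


[0:3]: 33
[1:4]: 35
[2:5]: 34
[3:6]: 27
[4:7]: 19

Max: 35 at [1:4]


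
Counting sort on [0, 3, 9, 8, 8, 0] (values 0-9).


Input: [0, 3, 9, 8, 8, 0]
Counts: [2, 0, 0, 1, 0, 0, 0, 0, 2, 1]

Sorted: [0, 0, 3, 8, 8, 9]


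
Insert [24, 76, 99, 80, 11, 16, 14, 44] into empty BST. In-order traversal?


Insert 24: root
Insert 76: R from 24
Insert 99: R from 24 -> R from 76
Insert 80: R from 24 -> R from 76 -> L from 99
Insert 11: L from 24
Insert 16: L from 24 -> R from 11
Insert 14: L from 24 -> R from 11 -> L from 16
Insert 44: R from 24 -> L from 76

In-order: [11, 14, 16, 24, 44, 76, 80, 99]


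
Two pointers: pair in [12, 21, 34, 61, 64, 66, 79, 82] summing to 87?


lo=0(12)+hi=7(82)=94
lo=0(12)+hi=6(79)=91
lo=0(12)+hi=5(66)=78
lo=1(21)+hi=5(66)=87

Yes: 21+66=87


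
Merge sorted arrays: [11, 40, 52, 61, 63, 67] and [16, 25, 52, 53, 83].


Take 11 from A
Take 16 from B
Take 25 from B
Take 40 from A
Take 52 from A
Take 52 from B
Take 53 from B
Take 61 from A
Take 63 from A
Take 67 from A

Merged: [11, 16, 25, 40, 52, 52, 53, 61, 63, 67, 83]


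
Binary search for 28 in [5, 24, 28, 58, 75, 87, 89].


Step 1: lo=0, hi=6, mid=3, val=58
Step 2: lo=0, hi=2, mid=1, val=24
Step 3: lo=2, hi=2, mid=2, val=28

Found at index 2


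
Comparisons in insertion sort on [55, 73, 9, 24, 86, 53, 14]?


Algorithm: insertion sort
Input: [55, 73, 9, 24, 86, 53, 14]
Sorted: [9, 14, 24, 53, 55, 73, 86]

17


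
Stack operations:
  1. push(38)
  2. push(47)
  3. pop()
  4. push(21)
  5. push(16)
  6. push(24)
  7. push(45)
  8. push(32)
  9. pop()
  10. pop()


push(38) -> [38]
push(47) -> [38, 47]
pop()->47, [38]
push(21) -> [38, 21]
push(16) -> [38, 21, 16]
push(24) -> [38, 21, 16, 24]
push(45) -> [38, 21, 16, 24, 45]
push(32) -> [38, 21, 16, 24, 45, 32]
pop()->32, [38, 21, 16, 24, 45]
pop()->45, [38, 21, 16, 24]

Final stack: [38, 21, 16, 24]


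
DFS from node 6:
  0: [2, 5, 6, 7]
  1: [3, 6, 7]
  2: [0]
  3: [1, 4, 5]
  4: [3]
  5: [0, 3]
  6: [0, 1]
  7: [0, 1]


Visit 6, push [1, 0]
Visit 0, push [7, 5, 2]
Visit 2, push []
Visit 5, push [3]
Visit 3, push [4, 1]
Visit 1, push [7]
Visit 7, push []
Visit 4, push []

DFS order: [6, 0, 2, 5, 3, 1, 7, 4]


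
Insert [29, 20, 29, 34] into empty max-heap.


Insert 29: [29]
Insert 20: [29, 20]
Insert 29: [29, 20, 29]
Insert 34: [34, 29, 29, 20]

Final heap: [34, 29, 29, 20]


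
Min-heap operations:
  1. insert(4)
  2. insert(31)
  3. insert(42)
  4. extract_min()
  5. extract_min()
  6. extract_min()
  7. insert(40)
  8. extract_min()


insert(4) -> [4]
insert(31) -> [4, 31]
insert(42) -> [4, 31, 42]
extract_min()->4, [31, 42]
extract_min()->31, [42]
extract_min()->42, []
insert(40) -> [40]
extract_min()->40, []

Final heap: []


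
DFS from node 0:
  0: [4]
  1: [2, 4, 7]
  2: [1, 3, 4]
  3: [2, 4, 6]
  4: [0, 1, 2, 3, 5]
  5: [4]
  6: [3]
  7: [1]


Visit 0, push [4]
Visit 4, push [5, 3, 2, 1]
Visit 1, push [7, 2]
Visit 2, push [3]
Visit 3, push [6]
Visit 6, push []
Visit 7, push []
Visit 5, push []

DFS order: [0, 4, 1, 2, 3, 6, 7, 5]


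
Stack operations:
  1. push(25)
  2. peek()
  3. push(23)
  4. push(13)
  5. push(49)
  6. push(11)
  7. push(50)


push(25) -> [25]
peek()->25
push(23) -> [25, 23]
push(13) -> [25, 23, 13]
push(49) -> [25, 23, 13, 49]
push(11) -> [25, 23, 13, 49, 11]
push(50) -> [25, 23, 13, 49, 11, 50]

Final stack: [25, 23, 13, 49, 11, 50]


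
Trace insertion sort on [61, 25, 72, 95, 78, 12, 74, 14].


Initial: [61, 25, 72, 95, 78, 12, 74, 14]
Insert 25: [25, 61, 72, 95, 78, 12, 74, 14]
Insert 72: [25, 61, 72, 95, 78, 12, 74, 14]
Insert 95: [25, 61, 72, 95, 78, 12, 74, 14]
Insert 78: [25, 61, 72, 78, 95, 12, 74, 14]
Insert 12: [12, 25, 61, 72, 78, 95, 74, 14]
Insert 74: [12, 25, 61, 72, 74, 78, 95, 14]
Insert 14: [12, 14, 25, 61, 72, 74, 78, 95]

Sorted: [12, 14, 25, 61, 72, 74, 78, 95]


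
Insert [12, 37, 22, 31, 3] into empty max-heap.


Insert 12: [12]
Insert 37: [37, 12]
Insert 22: [37, 12, 22]
Insert 31: [37, 31, 22, 12]
Insert 3: [37, 31, 22, 12, 3]

Final heap: [37, 31, 22, 12, 3]


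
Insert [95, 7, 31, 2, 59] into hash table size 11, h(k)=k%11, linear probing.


Insert 95: h=7 -> slot 7
Insert 7: h=7, 1 probes -> slot 8
Insert 31: h=9 -> slot 9
Insert 2: h=2 -> slot 2
Insert 59: h=4 -> slot 4

Table: [None, None, 2, None, 59, None, None, 95, 7, 31, None]


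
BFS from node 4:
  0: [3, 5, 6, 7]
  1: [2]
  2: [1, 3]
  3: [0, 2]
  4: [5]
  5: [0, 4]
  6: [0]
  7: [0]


Visit 4, enqueue [5]
Visit 5, enqueue [0]
Visit 0, enqueue [3, 6, 7]
Visit 3, enqueue [2]
Visit 6, enqueue []
Visit 7, enqueue []
Visit 2, enqueue [1]
Visit 1, enqueue []

BFS order: [4, 5, 0, 3, 6, 7, 2, 1]


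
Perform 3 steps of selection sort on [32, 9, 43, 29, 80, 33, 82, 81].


Initial: [32, 9, 43, 29, 80, 33, 82, 81]
Step 1: min=9 at 1
  Swap: [9, 32, 43, 29, 80, 33, 82, 81]
Step 2: min=29 at 3
  Swap: [9, 29, 43, 32, 80, 33, 82, 81]
Step 3: min=32 at 3
  Swap: [9, 29, 32, 43, 80, 33, 82, 81]

After 3 steps: [9, 29, 32, 43, 80, 33, 82, 81]


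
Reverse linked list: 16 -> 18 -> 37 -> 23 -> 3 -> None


Step 1: curr=16, set curr.next=prev(None) | reversed so far: 16
Step 2: curr=18, set curr.next=prev(16) | reversed so far: 18 -> 16
Step 3: curr=37, set curr.next=prev(18) | reversed so far: 37 -> 18 -> 16
Step 4: curr=23, set curr.next=prev(37) | reversed so far: 23 -> 37 -> 18 -> 16
Step 5: curr=3, set curr.next=prev(23) | reversed so far: 3 -> 23 -> 37 -> 18 -> 16

3 -> 23 -> 37 -> 18 -> 16 -> None


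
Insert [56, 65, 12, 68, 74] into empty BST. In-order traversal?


Insert 56: root
Insert 65: R from 56
Insert 12: L from 56
Insert 68: R from 56 -> R from 65
Insert 74: R from 56 -> R from 65 -> R from 68

In-order: [12, 56, 65, 68, 74]


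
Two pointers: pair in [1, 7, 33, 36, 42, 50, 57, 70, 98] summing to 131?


lo=0(1)+hi=8(98)=99
lo=1(7)+hi=8(98)=105
lo=2(33)+hi=8(98)=131

Yes: 33+98=131


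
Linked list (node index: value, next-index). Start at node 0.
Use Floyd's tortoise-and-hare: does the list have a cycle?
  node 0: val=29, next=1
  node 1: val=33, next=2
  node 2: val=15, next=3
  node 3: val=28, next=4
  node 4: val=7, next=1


Floyd's tortoise (slow, +1) and hare (fast, +2):
  init: slow=0, fast=0
  step 1: slow=1, fast=2
  step 2: slow=2, fast=4
  step 3: slow=3, fast=2
  step 4: slow=4, fast=4
  slow == fast at node 4: cycle detected

Cycle: yes


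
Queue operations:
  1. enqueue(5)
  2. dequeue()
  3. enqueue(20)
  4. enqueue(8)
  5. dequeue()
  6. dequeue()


enqueue(5) -> [5]
dequeue()->5, []
enqueue(20) -> [20]
enqueue(8) -> [20, 8]
dequeue()->20, [8]
dequeue()->8, []

Final queue: []


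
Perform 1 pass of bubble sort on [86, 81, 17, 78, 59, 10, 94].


Initial: [86, 81, 17, 78, 59, 10, 94]
Pass 1: [81, 17, 78, 59, 10, 86, 94] (5 swaps)

After 1 pass: [81, 17, 78, 59, 10, 86, 94]


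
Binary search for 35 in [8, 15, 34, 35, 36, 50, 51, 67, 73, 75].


Step 1: lo=0, hi=9, mid=4, val=36
Step 2: lo=0, hi=3, mid=1, val=15
Step 3: lo=2, hi=3, mid=2, val=34
Step 4: lo=3, hi=3, mid=3, val=35

Found at index 3


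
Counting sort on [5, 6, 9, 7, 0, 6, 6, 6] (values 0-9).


Input: [5, 6, 9, 7, 0, 6, 6, 6]
Counts: [1, 0, 0, 0, 0, 1, 4, 1, 0, 1]

Sorted: [0, 5, 6, 6, 6, 6, 7, 9]


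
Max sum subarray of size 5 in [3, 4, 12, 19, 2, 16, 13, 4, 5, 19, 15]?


[0:5]: 40
[1:6]: 53
[2:7]: 62
[3:8]: 54
[4:9]: 40
[5:10]: 57
[6:11]: 56

Max: 62 at [2:7]


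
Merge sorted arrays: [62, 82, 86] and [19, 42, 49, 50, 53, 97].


Take 19 from B
Take 42 from B
Take 49 from B
Take 50 from B
Take 53 from B
Take 62 from A
Take 82 from A
Take 86 from A

Merged: [19, 42, 49, 50, 53, 62, 82, 86, 97]


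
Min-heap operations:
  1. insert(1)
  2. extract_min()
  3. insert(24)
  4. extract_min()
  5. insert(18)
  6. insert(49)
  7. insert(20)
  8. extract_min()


insert(1) -> [1]
extract_min()->1, []
insert(24) -> [24]
extract_min()->24, []
insert(18) -> [18]
insert(49) -> [18, 49]
insert(20) -> [18, 49, 20]
extract_min()->18, [20, 49]

Final heap: [20, 49]


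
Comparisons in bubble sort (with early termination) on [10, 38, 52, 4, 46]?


Algorithm: bubble sort (with early termination)
Input: [10, 38, 52, 4, 46]
Sorted: [4, 10, 38, 46, 52]

10


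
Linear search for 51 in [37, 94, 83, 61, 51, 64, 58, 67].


i=0: 37!=51
i=1: 94!=51
i=2: 83!=51
i=3: 61!=51
i=4: 51==51 found!

Found at 4, 5 comps


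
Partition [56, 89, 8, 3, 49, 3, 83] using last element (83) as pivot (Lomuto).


Pivot: 83
  56 <= 83: advance i (no swap)
  8 <= 83: swap -> [56, 8, 89, 3, 49, 3, 83]
  3 <= 83: swap -> [56, 8, 3, 89, 49, 3, 83]
  49 <= 83: swap -> [56, 8, 3, 49, 89, 3, 83]
  3 <= 83: swap -> [56, 8, 3, 49, 3, 89, 83]
Place pivot at 5: [56, 8, 3, 49, 3, 83, 89]

Partitioned: [56, 8, 3, 49, 3, 83, 89]


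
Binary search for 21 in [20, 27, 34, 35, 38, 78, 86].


Step 1: lo=0, hi=6, mid=3, val=35
Step 2: lo=0, hi=2, mid=1, val=27
Step 3: lo=0, hi=0, mid=0, val=20

Not found


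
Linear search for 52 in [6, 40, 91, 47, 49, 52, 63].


i=0: 6!=52
i=1: 40!=52
i=2: 91!=52
i=3: 47!=52
i=4: 49!=52
i=5: 52==52 found!

Found at 5, 6 comps


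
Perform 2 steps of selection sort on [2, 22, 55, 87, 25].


Initial: [2, 22, 55, 87, 25]
Step 1: min=2 at 0
  Swap: [2, 22, 55, 87, 25]
Step 2: min=22 at 1
  Swap: [2, 22, 55, 87, 25]

After 2 steps: [2, 22, 55, 87, 25]


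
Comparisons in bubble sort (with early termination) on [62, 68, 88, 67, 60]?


Algorithm: bubble sort (with early termination)
Input: [62, 68, 88, 67, 60]
Sorted: [60, 62, 67, 68, 88]

10


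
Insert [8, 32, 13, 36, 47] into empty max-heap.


Insert 8: [8]
Insert 32: [32, 8]
Insert 13: [32, 8, 13]
Insert 36: [36, 32, 13, 8]
Insert 47: [47, 36, 13, 8, 32]

Final heap: [47, 36, 13, 8, 32]


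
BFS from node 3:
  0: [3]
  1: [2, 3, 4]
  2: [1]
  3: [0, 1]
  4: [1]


Visit 3, enqueue [0, 1]
Visit 0, enqueue []
Visit 1, enqueue [2, 4]
Visit 2, enqueue []
Visit 4, enqueue []

BFS order: [3, 0, 1, 2, 4]


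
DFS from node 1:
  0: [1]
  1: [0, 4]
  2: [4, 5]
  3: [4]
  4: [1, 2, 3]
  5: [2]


Visit 1, push [4, 0]
Visit 0, push []
Visit 4, push [3, 2]
Visit 2, push [5]
Visit 5, push []
Visit 3, push []

DFS order: [1, 0, 4, 2, 5, 3]


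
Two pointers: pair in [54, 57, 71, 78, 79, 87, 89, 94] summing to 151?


lo=0(54)+hi=7(94)=148
lo=1(57)+hi=7(94)=151

Yes: 57+94=151


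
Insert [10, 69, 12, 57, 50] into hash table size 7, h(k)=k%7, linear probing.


Insert 10: h=3 -> slot 3
Insert 69: h=6 -> slot 6
Insert 12: h=5 -> slot 5
Insert 57: h=1 -> slot 1
Insert 50: h=1, 1 probes -> slot 2

Table: [None, 57, 50, 10, None, 12, 69]


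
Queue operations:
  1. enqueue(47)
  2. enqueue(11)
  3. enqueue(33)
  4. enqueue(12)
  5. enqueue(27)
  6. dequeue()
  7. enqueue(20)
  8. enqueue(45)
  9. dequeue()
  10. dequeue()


enqueue(47) -> [47]
enqueue(11) -> [47, 11]
enqueue(33) -> [47, 11, 33]
enqueue(12) -> [47, 11, 33, 12]
enqueue(27) -> [47, 11, 33, 12, 27]
dequeue()->47, [11, 33, 12, 27]
enqueue(20) -> [11, 33, 12, 27, 20]
enqueue(45) -> [11, 33, 12, 27, 20, 45]
dequeue()->11, [33, 12, 27, 20, 45]
dequeue()->33, [12, 27, 20, 45]

Final queue: [12, 27, 20, 45]


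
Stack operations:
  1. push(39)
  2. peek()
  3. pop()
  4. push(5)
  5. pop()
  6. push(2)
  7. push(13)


push(39) -> [39]
peek()->39
pop()->39, []
push(5) -> [5]
pop()->5, []
push(2) -> [2]
push(13) -> [2, 13]

Final stack: [2, 13]


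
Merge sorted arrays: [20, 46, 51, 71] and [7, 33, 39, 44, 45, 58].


Take 7 from B
Take 20 from A
Take 33 from B
Take 39 from B
Take 44 from B
Take 45 from B
Take 46 from A
Take 51 from A
Take 58 from B

Merged: [7, 20, 33, 39, 44, 45, 46, 51, 58, 71]


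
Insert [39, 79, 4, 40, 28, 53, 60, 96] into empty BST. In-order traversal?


Insert 39: root
Insert 79: R from 39
Insert 4: L from 39
Insert 40: R from 39 -> L from 79
Insert 28: L from 39 -> R from 4
Insert 53: R from 39 -> L from 79 -> R from 40
Insert 60: R from 39 -> L from 79 -> R from 40 -> R from 53
Insert 96: R from 39 -> R from 79

In-order: [4, 28, 39, 40, 53, 60, 79, 96]


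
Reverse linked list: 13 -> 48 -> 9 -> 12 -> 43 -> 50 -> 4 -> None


Step 1: curr=13, set curr.next=prev(None) | reversed so far: 13
Step 2: curr=48, set curr.next=prev(13) | reversed so far: 48 -> 13
Step 3: curr=9, set curr.next=prev(48) | reversed so far: 9 -> 48 -> 13
Step 4: curr=12, set curr.next=prev(9) | reversed so far: 12 -> 9 -> 48 -> 13
Step 5: curr=43, set curr.next=prev(12) | reversed so far: 43 -> 12 -> 9 -> 48 -> 13
Step 6: curr=50, set curr.next=prev(43) | reversed so far: 50 -> 43 -> 12 -> 9 -> 48 -> 13
Step 7: curr=4, set curr.next=prev(50) | reversed so far: 4 -> 50 -> 43 -> 12 -> 9 -> 48 -> 13

4 -> 50 -> 43 -> 12 -> 9 -> 48 -> 13 -> None


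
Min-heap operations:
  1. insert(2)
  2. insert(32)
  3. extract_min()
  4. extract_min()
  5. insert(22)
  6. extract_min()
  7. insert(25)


insert(2) -> [2]
insert(32) -> [2, 32]
extract_min()->2, [32]
extract_min()->32, []
insert(22) -> [22]
extract_min()->22, []
insert(25) -> [25]

Final heap: [25]


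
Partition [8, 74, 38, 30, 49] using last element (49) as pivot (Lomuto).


Pivot: 49
  8 <= 49: advance i (no swap)
  38 <= 49: swap -> [8, 38, 74, 30, 49]
  30 <= 49: swap -> [8, 38, 30, 74, 49]
Place pivot at 3: [8, 38, 30, 49, 74]

Partitioned: [8, 38, 30, 49, 74]


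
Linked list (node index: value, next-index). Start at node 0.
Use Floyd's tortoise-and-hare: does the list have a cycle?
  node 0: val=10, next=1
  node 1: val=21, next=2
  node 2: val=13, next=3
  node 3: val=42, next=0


Floyd's tortoise (slow, +1) and hare (fast, +2):
  init: slow=0, fast=0
  step 1: slow=1, fast=2
  step 2: slow=2, fast=0
  step 3: slow=3, fast=2
  step 4: slow=0, fast=0
  slow == fast at node 0: cycle detected

Cycle: yes


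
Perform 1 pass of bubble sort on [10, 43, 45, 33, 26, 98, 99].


Initial: [10, 43, 45, 33, 26, 98, 99]
Pass 1: [10, 43, 33, 26, 45, 98, 99] (2 swaps)

After 1 pass: [10, 43, 33, 26, 45, 98, 99]


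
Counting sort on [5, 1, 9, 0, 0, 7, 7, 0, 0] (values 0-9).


Input: [5, 1, 9, 0, 0, 7, 7, 0, 0]
Counts: [4, 1, 0, 0, 0, 1, 0, 2, 0, 1]

Sorted: [0, 0, 0, 0, 1, 5, 7, 7, 9]


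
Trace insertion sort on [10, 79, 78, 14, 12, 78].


Initial: [10, 79, 78, 14, 12, 78]
Insert 79: [10, 79, 78, 14, 12, 78]
Insert 78: [10, 78, 79, 14, 12, 78]
Insert 14: [10, 14, 78, 79, 12, 78]
Insert 12: [10, 12, 14, 78, 79, 78]
Insert 78: [10, 12, 14, 78, 78, 79]

Sorted: [10, 12, 14, 78, 78, 79]


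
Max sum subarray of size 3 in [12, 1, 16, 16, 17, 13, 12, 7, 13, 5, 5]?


[0:3]: 29
[1:4]: 33
[2:5]: 49
[3:6]: 46
[4:7]: 42
[5:8]: 32
[6:9]: 32
[7:10]: 25
[8:11]: 23

Max: 49 at [2:5]


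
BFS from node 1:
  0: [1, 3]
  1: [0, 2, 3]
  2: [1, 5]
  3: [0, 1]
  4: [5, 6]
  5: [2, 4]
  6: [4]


Visit 1, enqueue [0, 2, 3]
Visit 0, enqueue []
Visit 2, enqueue [5]
Visit 3, enqueue []
Visit 5, enqueue [4]
Visit 4, enqueue [6]
Visit 6, enqueue []

BFS order: [1, 0, 2, 3, 5, 4, 6]


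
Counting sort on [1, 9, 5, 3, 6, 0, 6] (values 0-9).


Input: [1, 9, 5, 3, 6, 0, 6]
Counts: [1, 1, 0, 1, 0, 1, 2, 0, 0, 1]

Sorted: [0, 1, 3, 5, 6, 6, 9]


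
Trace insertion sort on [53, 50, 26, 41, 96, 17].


Initial: [53, 50, 26, 41, 96, 17]
Insert 50: [50, 53, 26, 41, 96, 17]
Insert 26: [26, 50, 53, 41, 96, 17]
Insert 41: [26, 41, 50, 53, 96, 17]
Insert 96: [26, 41, 50, 53, 96, 17]
Insert 17: [17, 26, 41, 50, 53, 96]

Sorted: [17, 26, 41, 50, 53, 96]


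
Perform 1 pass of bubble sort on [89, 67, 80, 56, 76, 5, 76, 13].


Initial: [89, 67, 80, 56, 76, 5, 76, 13]
Pass 1: [67, 80, 56, 76, 5, 76, 13, 89] (7 swaps)

After 1 pass: [67, 80, 56, 76, 5, 76, 13, 89]


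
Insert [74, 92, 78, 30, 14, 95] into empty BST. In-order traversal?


Insert 74: root
Insert 92: R from 74
Insert 78: R from 74 -> L from 92
Insert 30: L from 74
Insert 14: L from 74 -> L from 30
Insert 95: R from 74 -> R from 92

In-order: [14, 30, 74, 78, 92, 95]


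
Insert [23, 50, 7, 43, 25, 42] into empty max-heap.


Insert 23: [23]
Insert 50: [50, 23]
Insert 7: [50, 23, 7]
Insert 43: [50, 43, 7, 23]
Insert 25: [50, 43, 7, 23, 25]
Insert 42: [50, 43, 42, 23, 25, 7]

Final heap: [50, 43, 42, 23, 25, 7]


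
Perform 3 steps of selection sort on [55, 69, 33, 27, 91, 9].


Initial: [55, 69, 33, 27, 91, 9]
Step 1: min=9 at 5
  Swap: [9, 69, 33, 27, 91, 55]
Step 2: min=27 at 3
  Swap: [9, 27, 33, 69, 91, 55]
Step 3: min=33 at 2
  Swap: [9, 27, 33, 69, 91, 55]

After 3 steps: [9, 27, 33, 69, 91, 55]


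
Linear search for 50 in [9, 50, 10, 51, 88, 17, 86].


i=0: 9!=50
i=1: 50==50 found!

Found at 1, 2 comps


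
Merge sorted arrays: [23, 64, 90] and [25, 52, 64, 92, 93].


Take 23 from A
Take 25 from B
Take 52 from B
Take 64 from A
Take 64 from B
Take 90 from A

Merged: [23, 25, 52, 64, 64, 90, 92, 93]


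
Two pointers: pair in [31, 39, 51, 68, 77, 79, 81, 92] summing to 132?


lo=0(31)+hi=7(92)=123
lo=1(39)+hi=7(92)=131
lo=2(51)+hi=7(92)=143
lo=2(51)+hi=6(81)=132

Yes: 51+81=132


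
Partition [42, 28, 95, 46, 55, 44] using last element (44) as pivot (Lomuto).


Pivot: 44
  42 <= 44: advance i (no swap)
  28 <= 44: advance i (no swap)
Place pivot at 2: [42, 28, 44, 46, 55, 95]

Partitioned: [42, 28, 44, 46, 55, 95]


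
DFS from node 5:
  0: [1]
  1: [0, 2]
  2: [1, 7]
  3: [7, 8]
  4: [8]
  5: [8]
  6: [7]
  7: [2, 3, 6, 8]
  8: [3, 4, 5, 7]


Visit 5, push [8]
Visit 8, push [7, 4, 3]
Visit 3, push [7]
Visit 7, push [6, 2]
Visit 2, push [1]
Visit 1, push [0]
Visit 0, push []
Visit 6, push []
Visit 4, push []

DFS order: [5, 8, 3, 7, 2, 1, 0, 6, 4]


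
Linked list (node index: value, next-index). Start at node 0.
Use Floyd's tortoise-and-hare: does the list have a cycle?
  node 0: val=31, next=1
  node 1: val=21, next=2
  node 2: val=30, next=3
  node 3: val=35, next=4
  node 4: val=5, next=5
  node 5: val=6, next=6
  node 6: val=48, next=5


Floyd's tortoise (slow, +1) and hare (fast, +2):
  init: slow=0, fast=0
  step 1: slow=1, fast=2
  step 2: slow=2, fast=4
  step 3: slow=3, fast=6
  step 4: slow=4, fast=6
  step 5: slow=5, fast=6
  step 6: slow=6, fast=6
  slow == fast at node 6: cycle detected

Cycle: yes


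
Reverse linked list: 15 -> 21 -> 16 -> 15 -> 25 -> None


Step 1: curr=15, set curr.next=prev(None) | reversed so far: 15
Step 2: curr=21, set curr.next=prev(15) | reversed so far: 21 -> 15
Step 3: curr=16, set curr.next=prev(21) | reversed so far: 16 -> 21 -> 15
Step 4: curr=15, set curr.next=prev(16) | reversed so far: 15 -> 16 -> 21 -> 15
Step 5: curr=25, set curr.next=prev(15) | reversed so far: 25 -> 15 -> 16 -> 21 -> 15

25 -> 15 -> 16 -> 21 -> 15 -> None


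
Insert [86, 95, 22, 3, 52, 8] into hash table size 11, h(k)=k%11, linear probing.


Insert 86: h=9 -> slot 9
Insert 95: h=7 -> slot 7
Insert 22: h=0 -> slot 0
Insert 3: h=3 -> slot 3
Insert 52: h=8 -> slot 8
Insert 8: h=8, 2 probes -> slot 10

Table: [22, None, None, 3, None, None, None, 95, 52, 86, 8]


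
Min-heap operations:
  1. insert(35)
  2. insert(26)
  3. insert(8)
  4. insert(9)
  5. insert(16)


insert(35) -> [35]
insert(26) -> [26, 35]
insert(8) -> [8, 35, 26]
insert(9) -> [8, 9, 26, 35]
insert(16) -> [8, 9, 26, 35, 16]

Final heap: [8, 9, 26, 35, 16]
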